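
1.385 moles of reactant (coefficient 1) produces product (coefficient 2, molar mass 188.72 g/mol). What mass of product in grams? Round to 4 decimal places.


Use the coefficient ratio to convert reactant moles to product moles, then multiply by the product's molar mass.
moles_P = moles_R * (coeff_P / coeff_R) = 1.385 * (2/1) = 2.77
mass_P = moles_P * M_P = 2.77 * 188.72
mass_P = 522.7544 g, rounded to 4 dp:

522.7544 g


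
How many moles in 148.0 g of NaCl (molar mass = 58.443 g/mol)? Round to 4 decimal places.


n = mass / M
n = 148.0 / 58.443
n = 2.53238198 mol, rounded to 4 dp:

2.5324 mol


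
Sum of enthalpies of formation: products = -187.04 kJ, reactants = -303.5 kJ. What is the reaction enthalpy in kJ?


dH_rxn = sum(dH_f products) - sum(dH_f reactants)
dH_rxn = -187.04 - (-303.5)
dH_rxn = 116.46 kJ:

116.46 kJ


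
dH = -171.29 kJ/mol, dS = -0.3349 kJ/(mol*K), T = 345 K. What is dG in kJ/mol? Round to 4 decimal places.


Gibbs: dG = dH - T*dS (consistent units, dS already in kJ/(mol*K)).
T*dS = 345 * -0.3349 = -115.5405
dG = -171.29 - (-115.5405)
dG = -55.7495 kJ/mol, rounded to 4 dp:

-55.7495 kJ/mol


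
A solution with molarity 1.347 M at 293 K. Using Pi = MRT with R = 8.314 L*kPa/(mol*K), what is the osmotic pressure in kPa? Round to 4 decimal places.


Osmotic pressure (van't Hoff): Pi = M*R*T.
RT = 8.314 * 293 = 2436.002
Pi = 1.347 * 2436.002
Pi = 3281.294694 kPa, rounded to 4 dp:

3281.2947 kPa


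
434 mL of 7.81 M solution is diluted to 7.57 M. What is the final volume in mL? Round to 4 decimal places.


Dilution: M1*V1 = M2*V2, solve for V2.
V2 = M1*V1 / M2
V2 = 7.81 * 434 / 7.57
V2 = 3389.54 / 7.57
V2 = 447.75957728 mL, rounded to 4 dp:

447.7596 mL


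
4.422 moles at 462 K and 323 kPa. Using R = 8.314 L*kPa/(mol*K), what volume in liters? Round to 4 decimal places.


PV = nRT, solve for V = nRT / P.
nRT = 4.422 * 8.314 * 462 = 16985.2027
V = 16985.2027 / 323
V = 52.58576687 L, rounded to 4 dp:

52.5858 L


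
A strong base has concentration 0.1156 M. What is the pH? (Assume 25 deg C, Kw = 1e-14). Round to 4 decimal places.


A strong base dissociates completely, so [OH-] equals the given concentration.
pOH = -log10([OH-]) = -log10(0.1156) = 0.937042
pH = 14 - pOH = 14 - 0.937042
pH = 13.062958, rounded to 4 dp:

13.0630


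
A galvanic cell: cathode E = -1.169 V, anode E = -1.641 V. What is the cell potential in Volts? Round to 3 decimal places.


Standard cell potential: E_cell = E_cathode - E_anode.
E_cell = -1.169 - (-1.641)
E_cell = 0.472 V, rounded to 3 dp:

0.472 V


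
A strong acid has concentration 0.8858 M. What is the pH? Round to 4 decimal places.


A strong acid dissociates completely, so [H+] equals the given concentration.
pH = -log10([H+]) = -log10(0.8858)
pH = 0.05266432, rounded to 4 dp:

0.0527


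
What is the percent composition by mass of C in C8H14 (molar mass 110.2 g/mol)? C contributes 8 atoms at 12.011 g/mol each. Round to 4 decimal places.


pct = 100 * (n_elem * M_elem) / M_total
mass_contribution = 8 * 12.011 = 96.088 g/mol
pct = 100 * 96.088 / 110.2
pct = 87.19419238 %, rounded to 4 dp:

87.1942 %


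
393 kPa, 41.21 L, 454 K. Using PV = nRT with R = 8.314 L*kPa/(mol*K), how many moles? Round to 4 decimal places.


PV = nRT, solve for n = PV / (RT).
PV = 393 * 41.21 = 16195.53
RT = 8.314 * 454 = 3774.556
n = 16195.53 / 3774.556
n = 4.29071128 mol, rounded to 4 dp:

4.2907 mol


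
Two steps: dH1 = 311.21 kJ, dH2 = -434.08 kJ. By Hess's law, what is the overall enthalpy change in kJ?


Hess's law: enthalpy is a state function, so add the step enthalpies.
dH_total = dH1 + dH2 = 311.21 + (-434.08)
dH_total = -122.87 kJ:

-122.87 kJ


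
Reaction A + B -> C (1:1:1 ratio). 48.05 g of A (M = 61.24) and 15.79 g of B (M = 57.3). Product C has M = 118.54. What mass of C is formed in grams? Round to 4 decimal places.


Find moles of each reactant; the smaller value is the limiting reagent in a 1:1:1 reaction, so moles_C equals moles of the limiter.
n_A = mass_A / M_A = 48.05 / 61.24 = 0.784618 mol
n_B = mass_B / M_B = 15.79 / 57.3 = 0.275567 mol
Limiting reagent: B (smaller), n_limiting = 0.275567 mol
mass_C = n_limiting * M_C = 0.275567 * 118.54
mass_C = 32.66571218 g, rounded to 4 dp:

32.6657 g


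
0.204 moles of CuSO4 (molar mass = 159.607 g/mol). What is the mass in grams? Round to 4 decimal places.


mass = n * M
mass = 0.204 * 159.607
mass = 32.559828 g, rounded to 4 dp:

32.5598 g


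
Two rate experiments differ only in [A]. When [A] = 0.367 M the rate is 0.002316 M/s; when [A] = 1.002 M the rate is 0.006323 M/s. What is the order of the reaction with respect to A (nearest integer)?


Rate is proportional to [A]^n, so rate2/rate1 = ([A]2/[A]1)^n. Take logs to solve for n.
rate2/rate1 = 0.006323 / 0.002316 = 2.7301
[A]2/[A]1 = 1.002 / 0.367 = 2.7302
n = ln(2.7301) / ln(2.7302) = 1.0
Nearest integer order:

1


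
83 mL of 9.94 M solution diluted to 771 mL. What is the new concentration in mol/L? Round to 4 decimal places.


Dilution: M1*V1 = M2*V2, solve for M2.
M2 = M1*V1 / V2
M2 = 9.94 * 83 / 771
M2 = 825.02 / 771
M2 = 1.07006485 mol/L, rounded to 4 dp:

1.0701 mol/L


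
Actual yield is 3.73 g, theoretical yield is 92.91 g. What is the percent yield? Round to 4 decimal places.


% yield = 100 * actual / theoretical
% yield = 100 * 3.73 / 92.91
% yield = 4.01463782 %, rounded to 4 dp:

4.0146 %


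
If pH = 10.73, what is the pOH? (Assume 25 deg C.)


At 25 deg C, pH + pOH = 14.
pOH = 14 - pH = 14 - 10.73
pOH = 3.27:

3.27


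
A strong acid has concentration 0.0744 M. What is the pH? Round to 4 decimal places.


A strong acid dissociates completely, so [H+] equals the given concentration.
pH = -log10([H+]) = -log10(0.0744)
pH = 1.12842706, rounded to 4 dp:

1.1284


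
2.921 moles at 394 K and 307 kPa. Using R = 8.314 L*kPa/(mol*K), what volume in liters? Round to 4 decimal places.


PV = nRT, solve for V = nRT / P.
nRT = 2.921 * 8.314 * 394 = 9568.3664
V = 9568.3664 / 307
V = 31.16731726 L, rounded to 4 dp:

31.1673 L


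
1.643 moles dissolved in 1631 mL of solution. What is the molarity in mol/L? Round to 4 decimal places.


Convert volume to liters: V_L = V_mL / 1000.
V_L = 1631 / 1000 = 1.631 L
M = n / V_L = 1.643 / 1.631
M = 1.00735745 mol/L, rounded to 4 dp:

1.0074 mol/L


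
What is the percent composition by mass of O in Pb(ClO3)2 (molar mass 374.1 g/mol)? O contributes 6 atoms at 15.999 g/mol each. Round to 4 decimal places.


pct = 100 * (n_elem * M_elem) / M_total
mass_contribution = 6 * 15.999 = 95.994 g/mol
pct = 100 * 95.994 / 374.1
pct = 25.65998396 %, rounded to 4 dp:

25.6600 %


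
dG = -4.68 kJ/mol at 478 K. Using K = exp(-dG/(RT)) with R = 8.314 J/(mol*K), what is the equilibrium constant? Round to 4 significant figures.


dG is in kJ/mol; multiply by 1000 to match R in J/(mol*K).
RT = 8.314 * 478 = 3974.092 J/mol
exponent = -dG*1000 / (RT) = -(-4.68*1000) / 3974.092 = 1.17762749
K = exp(1.17762749)
K = 3.2466623, rounded to 4 significant figures:

3.247


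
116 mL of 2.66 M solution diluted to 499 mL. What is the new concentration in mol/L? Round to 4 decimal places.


Dilution: M1*V1 = M2*V2, solve for M2.
M2 = M1*V1 / V2
M2 = 2.66 * 116 / 499
M2 = 308.56 / 499
M2 = 0.61835671 mol/L, rounded to 4 dp:

0.6184 mol/L


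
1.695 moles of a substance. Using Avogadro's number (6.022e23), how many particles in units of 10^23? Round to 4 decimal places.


N = n * NA, then divide by 1e23 for the requested units.
N / 1e23 = n * 6.022
N / 1e23 = 1.695 * 6.022
N / 1e23 = 10.20729, rounded to 4 dp:

10.2073


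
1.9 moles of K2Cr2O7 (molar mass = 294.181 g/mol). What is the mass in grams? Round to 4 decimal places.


mass = n * M
mass = 1.9 * 294.181
mass = 558.9439 g, rounded to 4 dp:

558.9439 g


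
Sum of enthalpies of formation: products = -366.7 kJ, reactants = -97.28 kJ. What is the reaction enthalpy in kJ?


dH_rxn = sum(dH_f products) - sum(dH_f reactants)
dH_rxn = -366.7 - (-97.28)
dH_rxn = -269.42 kJ:

-269.42 kJ


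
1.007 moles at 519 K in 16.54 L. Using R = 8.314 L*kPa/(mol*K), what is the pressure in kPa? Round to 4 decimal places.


PV = nRT, solve for P = nRT / V.
nRT = 1.007 * 8.314 * 519 = 4345.1708
P = 4345.1708 / 16.54
P = 262.70681983 kPa, rounded to 4 dp:

262.7068 kPa


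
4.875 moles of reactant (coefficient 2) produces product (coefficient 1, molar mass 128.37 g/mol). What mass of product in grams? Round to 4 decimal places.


Use the coefficient ratio to convert reactant moles to product moles, then multiply by the product's molar mass.
moles_P = moles_R * (coeff_P / coeff_R) = 4.875 * (1/2) = 2.4375
mass_P = moles_P * M_P = 2.4375 * 128.37
mass_P = 312.901875 g, rounded to 4 dp:

312.9019 g


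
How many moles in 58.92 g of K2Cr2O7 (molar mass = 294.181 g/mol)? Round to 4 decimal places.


n = mass / M
n = 58.92 / 294.181
n = 0.20028486 mol, rounded to 4 dp:

0.2003 mol


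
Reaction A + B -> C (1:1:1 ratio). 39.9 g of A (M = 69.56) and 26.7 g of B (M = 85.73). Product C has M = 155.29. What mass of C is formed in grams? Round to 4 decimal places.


Find moles of each reactant; the smaller value is the limiting reagent in a 1:1:1 reaction, so moles_C equals moles of the limiter.
n_A = mass_A / M_A = 39.9 / 69.56 = 0.573606 mol
n_B = mass_B / M_B = 26.7 / 85.73 = 0.311443 mol
Limiting reagent: B (smaller), n_limiting = 0.311443 mol
mass_C = n_limiting * M_C = 0.311443 * 155.29
mass_C = 48.36398347 g, rounded to 4 dp:

48.3640 g


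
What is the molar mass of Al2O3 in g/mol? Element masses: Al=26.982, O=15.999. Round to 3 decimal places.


M = sum(count * atomic_mass) over atoms.
M = 2*26.982 + 3*15.999
M = 53.964 + 47.997
M = 101.961 g/mol, rounded to 3 dp:

101.961 g/mol


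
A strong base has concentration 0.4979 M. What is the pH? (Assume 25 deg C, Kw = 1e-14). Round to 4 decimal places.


A strong base dissociates completely, so [OH-] equals the given concentration.
pOH = -log10([OH-]) = -log10(0.4979) = 0.302858
pH = 14 - pOH = 14 - 0.302858
pH = 13.697142, rounded to 4 dp:

13.6971


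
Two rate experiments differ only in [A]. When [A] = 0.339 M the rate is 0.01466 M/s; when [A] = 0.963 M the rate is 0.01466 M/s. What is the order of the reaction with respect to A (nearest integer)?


Rate is proportional to [A]^n, so rate2/rate1 = ([A]2/[A]1)^n. Take logs to solve for n.
rate2/rate1 = 0.01466 / 0.01466 = 1.0
[A]2/[A]1 = 0.963 / 0.339 = 2.8407
n = ln(1.0) / ln(2.8407) = 0.0
Nearest integer order:

0


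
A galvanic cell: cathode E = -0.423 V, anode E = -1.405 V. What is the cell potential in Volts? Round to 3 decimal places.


Standard cell potential: E_cell = E_cathode - E_anode.
E_cell = -0.423 - (-1.405)
E_cell = 0.982 V, rounded to 3 dp:

0.982 V


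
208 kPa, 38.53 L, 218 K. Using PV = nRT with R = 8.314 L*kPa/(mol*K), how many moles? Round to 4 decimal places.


PV = nRT, solve for n = PV / (RT).
PV = 208 * 38.53 = 8014.24
RT = 8.314 * 218 = 1812.452
n = 8014.24 / 1812.452
n = 4.42176676 mol, rounded to 4 dp:

4.4218 mol


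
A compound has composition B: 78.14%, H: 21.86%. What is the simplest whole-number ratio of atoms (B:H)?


Assume 100 g of compound, divide each mass% by atomic mass to get moles, then normalize by the smallest to get a raw atom ratio.
Moles per 100 g: B: 78.14/10.81 = 7.2285, H: 21.86/1.008 = 21.6865
Raw ratio (divide by min = 7.2285): B: 1.0, H: 3.0
Multiply by 1 to clear fractions: B: 1.0 ~= 1, H: 3.0 ~= 3
Reduce by GCD to get the simplest whole-number ratio:

1:3


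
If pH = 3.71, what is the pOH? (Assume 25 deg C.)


At 25 deg C, pH + pOH = 14.
pOH = 14 - pH = 14 - 3.71
pOH = 10.29:

10.29


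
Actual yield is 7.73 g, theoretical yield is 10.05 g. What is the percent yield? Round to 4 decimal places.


% yield = 100 * actual / theoretical
% yield = 100 * 7.73 / 10.05
% yield = 76.91542289 %, rounded to 4 dp:

76.9154 %


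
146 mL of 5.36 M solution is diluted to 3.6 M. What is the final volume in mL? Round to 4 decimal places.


Dilution: M1*V1 = M2*V2, solve for V2.
V2 = M1*V1 / M2
V2 = 5.36 * 146 / 3.6
V2 = 782.56 / 3.6
V2 = 217.37777778 mL, rounded to 4 dp:

217.3778 mL


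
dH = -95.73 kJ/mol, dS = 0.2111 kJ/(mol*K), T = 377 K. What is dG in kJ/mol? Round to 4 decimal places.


Gibbs: dG = dH - T*dS (consistent units, dS already in kJ/(mol*K)).
T*dS = 377 * 0.2111 = 79.5847
dG = -95.73 - (79.5847)
dG = -175.3147 kJ/mol, rounded to 4 dp:

-175.3147 kJ/mol


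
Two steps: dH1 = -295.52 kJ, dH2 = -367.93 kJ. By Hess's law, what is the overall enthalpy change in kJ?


Hess's law: enthalpy is a state function, so add the step enthalpies.
dH_total = dH1 + dH2 = -295.52 + (-367.93)
dH_total = -663.45 kJ:

-663.45 kJ


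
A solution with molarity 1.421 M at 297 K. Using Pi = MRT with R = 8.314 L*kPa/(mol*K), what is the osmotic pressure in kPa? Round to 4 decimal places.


Osmotic pressure (van't Hoff): Pi = M*R*T.
RT = 8.314 * 297 = 2469.258
Pi = 1.421 * 2469.258
Pi = 3508.815618 kPa, rounded to 4 dp:

3508.8156 kPa


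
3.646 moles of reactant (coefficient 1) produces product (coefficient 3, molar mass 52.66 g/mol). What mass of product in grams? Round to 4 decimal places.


Use the coefficient ratio to convert reactant moles to product moles, then multiply by the product's molar mass.
moles_P = moles_R * (coeff_P / coeff_R) = 3.646 * (3/1) = 10.938
mass_P = moles_P * M_P = 10.938 * 52.66
mass_P = 575.99508 g, rounded to 4 dp:

575.9951 g


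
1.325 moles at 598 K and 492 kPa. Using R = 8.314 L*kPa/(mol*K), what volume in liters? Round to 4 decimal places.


PV = nRT, solve for V = nRT / P.
nRT = 1.325 * 8.314 * 598 = 6587.5979
V = 6587.5979 / 492
V = 13.38942663 L, rounded to 4 dp:

13.3894 L


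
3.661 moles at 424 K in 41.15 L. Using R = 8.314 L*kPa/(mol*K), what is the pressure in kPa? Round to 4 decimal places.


PV = nRT, solve for P = nRT / V.
nRT = 3.661 * 8.314 * 424 = 12905.5229
P = 12905.5229 / 41.15
P = 313.62145565 kPa, rounded to 4 dp:

313.6215 kPa


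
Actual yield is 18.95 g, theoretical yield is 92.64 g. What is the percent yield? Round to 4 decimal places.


% yield = 100 * actual / theoretical
% yield = 100 * 18.95 / 92.64
% yield = 20.45552677 %, rounded to 4 dp:

20.4555 %


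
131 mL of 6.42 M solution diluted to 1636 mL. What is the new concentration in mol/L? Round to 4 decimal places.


Dilution: M1*V1 = M2*V2, solve for M2.
M2 = M1*V1 / V2
M2 = 6.42 * 131 / 1636
M2 = 841.02 / 1636
M2 = 0.5140709 mol/L, rounded to 4 dp:

0.5141 mol/L


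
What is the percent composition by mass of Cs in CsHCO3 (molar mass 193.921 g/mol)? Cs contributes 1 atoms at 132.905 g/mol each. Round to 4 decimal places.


pct = 100 * (n_elem * M_elem) / M_total
mass_contribution = 1 * 132.905 = 132.905 g/mol
pct = 100 * 132.905 / 193.921
pct = 68.5356408 %, rounded to 4 dp:

68.5356 %


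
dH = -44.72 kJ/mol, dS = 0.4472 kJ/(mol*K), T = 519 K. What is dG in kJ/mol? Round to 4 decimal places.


Gibbs: dG = dH - T*dS (consistent units, dS already in kJ/(mol*K)).
T*dS = 519 * 0.4472 = 232.0968
dG = -44.72 - (232.0968)
dG = -276.8168 kJ/mol, rounded to 4 dp:

-276.8168 kJ/mol


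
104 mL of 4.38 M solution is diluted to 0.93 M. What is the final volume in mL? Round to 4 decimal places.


Dilution: M1*V1 = M2*V2, solve for V2.
V2 = M1*V1 / M2
V2 = 4.38 * 104 / 0.93
V2 = 455.52 / 0.93
V2 = 489.80645161 mL, rounded to 4 dp:

489.8065 mL


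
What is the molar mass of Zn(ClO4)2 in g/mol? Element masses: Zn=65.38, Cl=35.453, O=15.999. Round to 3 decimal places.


M = sum(count * atomic_mass) over atoms.
M = 1*65.38 + 2*35.453 + 8*15.999
M = 65.38 + 70.906 + 127.992
M = 264.278 g/mol, rounded to 3 dp:

264.278 g/mol


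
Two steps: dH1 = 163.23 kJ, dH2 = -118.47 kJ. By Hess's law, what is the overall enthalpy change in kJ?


Hess's law: enthalpy is a state function, so add the step enthalpies.
dH_total = dH1 + dH2 = 163.23 + (-118.47)
dH_total = 44.76 kJ:

44.76 kJ


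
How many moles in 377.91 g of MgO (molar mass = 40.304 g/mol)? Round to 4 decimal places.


n = mass / M
n = 377.91 / 40.304
n = 9.37648869 mol, rounded to 4 dp:

9.3765 mol


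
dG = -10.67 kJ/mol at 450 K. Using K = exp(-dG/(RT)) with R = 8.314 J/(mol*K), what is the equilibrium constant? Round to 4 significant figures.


dG is in kJ/mol; multiply by 1000 to match R in J/(mol*K).
RT = 8.314 * 450 = 3741.3 J/mol
exponent = -dG*1000 / (RT) = -(-10.67*1000) / 3741.3 = 2.85194986
K = exp(2.85194986)
K = 17.321523, rounded to 4 significant figures:

17.32


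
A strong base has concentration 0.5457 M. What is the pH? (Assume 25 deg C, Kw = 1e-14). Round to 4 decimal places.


A strong base dissociates completely, so [OH-] equals the given concentration.
pOH = -log10([OH-]) = -log10(0.5457) = 0.263046
pH = 14 - pOH = 14 - 0.263046
pH = 13.736954, rounded to 4 dp:

13.7370


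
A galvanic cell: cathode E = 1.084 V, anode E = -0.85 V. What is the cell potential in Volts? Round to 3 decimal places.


Standard cell potential: E_cell = E_cathode - E_anode.
E_cell = 1.084 - (-0.85)
E_cell = 1.934 V, rounded to 3 dp:

1.934 V


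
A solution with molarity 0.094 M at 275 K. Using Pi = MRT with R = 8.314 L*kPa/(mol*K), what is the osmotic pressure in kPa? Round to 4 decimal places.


Osmotic pressure (van't Hoff): Pi = M*R*T.
RT = 8.314 * 275 = 2286.35
Pi = 0.094 * 2286.35
Pi = 214.9169 kPa, rounded to 4 dp:

214.9169 kPa


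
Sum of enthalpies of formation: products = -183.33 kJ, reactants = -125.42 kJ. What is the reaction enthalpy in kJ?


dH_rxn = sum(dH_f products) - sum(dH_f reactants)
dH_rxn = -183.33 - (-125.42)
dH_rxn = -57.91 kJ:

-57.91 kJ


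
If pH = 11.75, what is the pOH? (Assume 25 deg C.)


At 25 deg C, pH + pOH = 14.
pOH = 14 - pH = 14 - 11.75
pOH = 2.25:

2.25


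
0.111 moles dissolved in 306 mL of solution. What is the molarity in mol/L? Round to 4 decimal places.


Convert volume to liters: V_L = V_mL / 1000.
V_L = 306 / 1000 = 0.306 L
M = n / V_L = 0.111 / 0.306
M = 0.3627451 mol/L, rounded to 4 dp:

0.3627 mol/L


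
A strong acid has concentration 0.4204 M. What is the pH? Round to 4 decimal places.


A strong acid dissociates completely, so [H+] equals the given concentration.
pH = -log10([H+]) = -log10(0.4204)
pH = 0.37633729, rounded to 4 dp:

0.3763


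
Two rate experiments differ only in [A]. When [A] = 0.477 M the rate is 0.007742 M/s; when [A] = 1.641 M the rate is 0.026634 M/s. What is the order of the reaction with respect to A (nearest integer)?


Rate is proportional to [A]^n, so rate2/rate1 = ([A]2/[A]1)^n. Take logs to solve for n.
rate2/rate1 = 0.026634 / 0.007742 = 3.4402
[A]2/[A]1 = 1.641 / 0.477 = 3.4403
n = ln(3.4402) / ln(3.4403) = 1.0
Nearest integer order:

1


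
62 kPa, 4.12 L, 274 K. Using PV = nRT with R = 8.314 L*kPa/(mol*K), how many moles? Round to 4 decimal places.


PV = nRT, solve for n = PV / (RT).
PV = 62 * 4.12 = 255.44
RT = 8.314 * 274 = 2278.036
n = 255.44 / 2278.036
n = 0.11213168 mol, rounded to 4 dp:

0.1121 mol


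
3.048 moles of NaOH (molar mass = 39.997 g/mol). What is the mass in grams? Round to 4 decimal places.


mass = n * M
mass = 3.048 * 39.997
mass = 121.910856 g, rounded to 4 dp:

121.9109 g


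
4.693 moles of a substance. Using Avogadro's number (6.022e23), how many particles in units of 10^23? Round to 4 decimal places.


N = n * NA, then divide by 1e23 for the requested units.
N / 1e23 = n * 6.022
N / 1e23 = 4.693 * 6.022
N / 1e23 = 28.261246, rounded to 4 dp:

28.2612


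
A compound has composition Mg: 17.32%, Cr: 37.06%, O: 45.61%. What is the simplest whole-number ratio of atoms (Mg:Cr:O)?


Assume 100 g of compound, divide each mass% by atomic mass to get moles, then normalize by the smallest to get a raw atom ratio.
Moles per 100 g: Mg: 17.32/24.305 = 0.7126, Cr: 37.06/51.996 = 0.7127, O: 45.61/15.999 = 2.8508
Raw ratio (divide by min = 0.7126): Mg: 1.0, Cr: 1.0, O: 4.001
Multiply by 1 to clear fractions: Mg: 1.0 ~= 1, Cr: 1.0 ~= 1, O: 4.001 ~= 4
Reduce by GCD to get the simplest whole-number ratio:

1:1:4


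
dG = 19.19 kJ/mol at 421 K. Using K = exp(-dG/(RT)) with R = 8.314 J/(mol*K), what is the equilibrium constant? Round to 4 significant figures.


dG is in kJ/mol; multiply by 1000 to match R in J/(mol*K).
RT = 8.314 * 421 = 3500.194 J/mol
exponent = -dG*1000 / (RT) = -(19.19*1000) / 3500.194 = -5.48255325
K = exp(-5.48255325)
K = 0.0041586979, rounded to 4 significant figures:

0.004159


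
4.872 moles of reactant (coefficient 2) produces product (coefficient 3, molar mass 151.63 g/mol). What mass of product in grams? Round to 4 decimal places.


Use the coefficient ratio to convert reactant moles to product moles, then multiply by the product's molar mass.
moles_P = moles_R * (coeff_P / coeff_R) = 4.872 * (3/2) = 7.308
mass_P = moles_P * M_P = 7.308 * 151.63
mass_P = 1108.11204 g, rounded to 4 dp:

1108.1120 g


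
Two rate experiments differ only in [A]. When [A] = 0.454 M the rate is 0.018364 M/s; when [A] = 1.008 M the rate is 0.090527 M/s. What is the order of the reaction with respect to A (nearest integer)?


Rate is proportional to [A]^n, so rate2/rate1 = ([A]2/[A]1)^n. Take logs to solve for n.
rate2/rate1 = 0.090527 / 0.018364 = 4.9296
[A]2/[A]1 = 1.008 / 0.454 = 2.2203
n = ln(4.9296) / ln(2.2203) = 2.0
Nearest integer order:

2


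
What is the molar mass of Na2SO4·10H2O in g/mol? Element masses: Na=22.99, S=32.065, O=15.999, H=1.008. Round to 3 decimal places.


M = sum(count * atomic_mass) over atoms.
M = 2*22.99 + 1*32.065 + 14*15.999 + 20*1.008
M = 45.98 + 32.065 + 223.986 + 20.16
M = 322.191 g/mol, rounded to 3 dp:

322.191 g/mol


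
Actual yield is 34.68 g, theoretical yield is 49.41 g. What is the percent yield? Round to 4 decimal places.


% yield = 100 * actual / theoretical
% yield = 100 * 34.68 / 49.41
% yield = 70.18822101 %, rounded to 4 dp:

70.1882 %


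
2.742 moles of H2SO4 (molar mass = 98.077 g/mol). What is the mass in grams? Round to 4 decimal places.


mass = n * M
mass = 2.742 * 98.077
mass = 268.927134 g, rounded to 4 dp:

268.9271 g


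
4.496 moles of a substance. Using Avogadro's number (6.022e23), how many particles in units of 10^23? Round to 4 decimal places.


N = n * NA, then divide by 1e23 for the requested units.
N / 1e23 = n * 6.022
N / 1e23 = 4.496 * 6.022
N / 1e23 = 27.074912, rounded to 4 dp:

27.0749


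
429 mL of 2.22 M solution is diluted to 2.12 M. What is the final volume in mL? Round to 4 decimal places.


Dilution: M1*V1 = M2*V2, solve for V2.
V2 = M1*V1 / M2
V2 = 2.22 * 429 / 2.12
V2 = 952.38 / 2.12
V2 = 449.23584906 mL, rounded to 4 dp:

449.2358 mL


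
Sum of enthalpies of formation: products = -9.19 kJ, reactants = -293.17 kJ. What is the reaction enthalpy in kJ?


dH_rxn = sum(dH_f products) - sum(dH_f reactants)
dH_rxn = -9.19 - (-293.17)
dH_rxn = 283.98 kJ:

283.98 kJ


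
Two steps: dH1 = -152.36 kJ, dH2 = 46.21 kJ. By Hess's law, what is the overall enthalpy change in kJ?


Hess's law: enthalpy is a state function, so add the step enthalpies.
dH_total = dH1 + dH2 = -152.36 + (46.21)
dH_total = -106.15 kJ:

-106.15 kJ


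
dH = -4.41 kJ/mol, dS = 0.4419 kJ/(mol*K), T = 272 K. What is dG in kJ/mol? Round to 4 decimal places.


Gibbs: dG = dH - T*dS (consistent units, dS already in kJ/(mol*K)).
T*dS = 272 * 0.4419 = 120.1968
dG = -4.41 - (120.1968)
dG = -124.6068 kJ/mol, rounded to 4 dp:

-124.6068 kJ/mol


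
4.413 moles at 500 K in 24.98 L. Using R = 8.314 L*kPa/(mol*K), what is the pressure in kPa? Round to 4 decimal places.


PV = nRT, solve for P = nRT / V.
nRT = 4.413 * 8.314 * 500 = 18344.841
P = 18344.841 / 24.98
P = 734.38114492 kPa, rounded to 4 dp:

734.3811 kPa


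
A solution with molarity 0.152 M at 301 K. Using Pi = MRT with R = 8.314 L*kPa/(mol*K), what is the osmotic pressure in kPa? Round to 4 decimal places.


Osmotic pressure (van't Hoff): Pi = M*R*T.
RT = 8.314 * 301 = 2502.514
Pi = 0.152 * 2502.514
Pi = 380.382128 kPa, rounded to 4 dp:

380.3821 kPa


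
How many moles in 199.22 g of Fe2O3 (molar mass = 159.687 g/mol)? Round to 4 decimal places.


n = mass / M
n = 199.22 / 159.687
n = 1.24756555 mol, rounded to 4 dp:

1.2476 mol


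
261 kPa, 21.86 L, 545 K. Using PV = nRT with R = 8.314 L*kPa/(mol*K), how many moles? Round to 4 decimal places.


PV = nRT, solve for n = PV / (RT).
PV = 261 * 21.86 = 5705.46
RT = 8.314 * 545 = 4531.13
n = 5705.46 / 4531.13
n = 1.25916935 mol, rounded to 4 dp:

1.2592 mol


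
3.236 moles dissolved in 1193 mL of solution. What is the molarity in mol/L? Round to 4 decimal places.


Convert volume to liters: V_L = V_mL / 1000.
V_L = 1193 / 1000 = 1.193 L
M = n / V_L = 3.236 / 1.193
M = 2.71248952 mol/L, rounded to 4 dp:

2.7125 mol/L


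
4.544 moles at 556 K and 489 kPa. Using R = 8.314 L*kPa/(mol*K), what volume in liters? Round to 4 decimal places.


PV = nRT, solve for V = nRT / P.
nRT = 4.544 * 8.314 * 556 = 21005.0217
V = 21005.0217 / 489
V = 42.9550546 L, rounded to 4 dp:

42.9551 L


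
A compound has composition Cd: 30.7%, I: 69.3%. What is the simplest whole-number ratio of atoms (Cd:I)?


Assume 100 g of compound, divide each mass% by atomic mass to get moles, then normalize by the smallest to get a raw atom ratio.
Moles per 100 g: Cd: 30.7/112.414 = 0.2731, I: 69.3/126.904 = 0.5461
Raw ratio (divide by min = 0.2731): Cd: 1.0, I: 2.0
Multiply by 1 to clear fractions: Cd: 1.0 ~= 1, I: 2.0 ~= 2
Reduce by GCD to get the simplest whole-number ratio:

1:2


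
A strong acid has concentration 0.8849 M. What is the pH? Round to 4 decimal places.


A strong acid dissociates completely, so [H+] equals the given concentration.
pH = -log10([H+]) = -log10(0.8849)
pH = 0.0531058, rounded to 4 dp:

0.0531


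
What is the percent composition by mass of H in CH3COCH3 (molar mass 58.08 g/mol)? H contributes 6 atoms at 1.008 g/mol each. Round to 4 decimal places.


pct = 100 * (n_elem * M_elem) / M_total
mass_contribution = 6 * 1.008 = 6.048 g/mol
pct = 100 * 6.048 / 58.08
pct = 10.41322314 %, rounded to 4 dp:

10.4132 %


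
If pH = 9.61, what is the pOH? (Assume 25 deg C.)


At 25 deg C, pH + pOH = 14.
pOH = 14 - pH = 14 - 9.61
pOH = 4.39:

4.39


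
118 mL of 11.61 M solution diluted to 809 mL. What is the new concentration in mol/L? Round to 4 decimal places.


Dilution: M1*V1 = M2*V2, solve for M2.
M2 = M1*V1 / V2
M2 = 11.61 * 118 / 809
M2 = 1369.98 / 809
M2 = 1.69342398 mol/L, rounded to 4 dp:

1.6934 mol/L


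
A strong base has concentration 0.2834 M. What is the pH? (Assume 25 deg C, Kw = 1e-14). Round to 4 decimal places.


A strong base dissociates completely, so [OH-] equals the given concentration.
pOH = -log10([OH-]) = -log10(0.2834) = 0.5476
pH = 14 - pOH = 14 - 0.5476
pH = 13.4524, rounded to 4 dp:

13.4524


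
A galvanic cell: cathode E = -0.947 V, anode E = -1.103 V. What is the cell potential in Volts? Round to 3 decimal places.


Standard cell potential: E_cell = E_cathode - E_anode.
E_cell = -0.947 - (-1.103)
E_cell = 0.156 V, rounded to 3 dp:

0.156 V


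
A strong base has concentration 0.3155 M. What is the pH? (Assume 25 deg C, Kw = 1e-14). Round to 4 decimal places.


A strong base dissociates completely, so [OH-] equals the given concentration.
pOH = -log10([OH-]) = -log10(0.3155) = 0.501001
pH = 14 - pOH = 14 - 0.501001
pH = 13.498999, rounded to 4 dp:

13.4990


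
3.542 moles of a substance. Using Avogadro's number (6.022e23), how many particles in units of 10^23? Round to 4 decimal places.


N = n * NA, then divide by 1e23 for the requested units.
N / 1e23 = n * 6.022
N / 1e23 = 3.542 * 6.022
N / 1e23 = 21.329924, rounded to 4 dp:

21.3299


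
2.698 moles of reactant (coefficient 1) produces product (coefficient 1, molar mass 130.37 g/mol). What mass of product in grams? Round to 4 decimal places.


Use the coefficient ratio to convert reactant moles to product moles, then multiply by the product's molar mass.
moles_P = moles_R * (coeff_P / coeff_R) = 2.698 * (1/1) = 2.698
mass_P = moles_P * M_P = 2.698 * 130.37
mass_P = 351.73826 g, rounded to 4 dp:

351.7383 g


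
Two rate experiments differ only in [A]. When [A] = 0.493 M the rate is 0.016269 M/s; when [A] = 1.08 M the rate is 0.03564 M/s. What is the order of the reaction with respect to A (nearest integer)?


Rate is proportional to [A]^n, so rate2/rate1 = ([A]2/[A]1)^n. Take logs to solve for n.
rate2/rate1 = 0.03564 / 0.016269 = 2.1907
[A]2/[A]1 = 1.08 / 0.493 = 2.1907
n = ln(2.1907) / ln(2.1907) = 1.0
Nearest integer order:

1


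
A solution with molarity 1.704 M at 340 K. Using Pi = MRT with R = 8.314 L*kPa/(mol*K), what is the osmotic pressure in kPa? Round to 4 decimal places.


Osmotic pressure (van't Hoff): Pi = M*R*T.
RT = 8.314 * 340 = 2826.76
Pi = 1.704 * 2826.76
Pi = 4816.79904 kPa, rounded to 4 dp:

4816.7990 kPa


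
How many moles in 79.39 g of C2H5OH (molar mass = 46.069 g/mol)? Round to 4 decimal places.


n = mass / M
n = 79.39 / 46.069
n = 1.72328464 mol, rounded to 4 dp:

1.7233 mol


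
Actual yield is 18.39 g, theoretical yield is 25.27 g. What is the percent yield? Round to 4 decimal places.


% yield = 100 * actual / theoretical
% yield = 100 * 18.39 / 25.27
% yield = 72.77404036 %, rounded to 4 dp:

72.7740 %


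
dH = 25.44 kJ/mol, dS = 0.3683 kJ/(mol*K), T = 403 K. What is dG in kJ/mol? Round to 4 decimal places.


Gibbs: dG = dH - T*dS (consistent units, dS already in kJ/(mol*K)).
T*dS = 403 * 0.3683 = 148.4249
dG = 25.44 - (148.4249)
dG = -122.9849 kJ/mol, rounded to 4 dp:

-122.9849 kJ/mol


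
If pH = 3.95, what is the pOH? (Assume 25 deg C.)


At 25 deg C, pH + pOH = 14.
pOH = 14 - pH = 14 - 3.95
pOH = 10.05:

10.05


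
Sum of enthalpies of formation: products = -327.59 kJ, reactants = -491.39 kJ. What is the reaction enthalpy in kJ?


dH_rxn = sum(dH_f products) - sum(dH_f reactants)
dH_rxn = -327.59 - (-491.39)
dH_rxn = 163.8 kJ:

163.80 kJ


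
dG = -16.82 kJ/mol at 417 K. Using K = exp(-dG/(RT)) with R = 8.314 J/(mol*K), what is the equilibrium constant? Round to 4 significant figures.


dG is in kJ/mol; multiply by 1000 to match R in J/(mol*K).
RT = 8.314 * 417 = 3466.938 J/mol
exponent = -dG*1000 / (RT) = -(-16.82*1000) / 3466.938 = 4.85154335
K = exp(4.85154335)
K = 127.93769, rounded to 4 significant figures:

127.9


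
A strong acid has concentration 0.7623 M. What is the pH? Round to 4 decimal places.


A strong acid dissociates completely, so [H+] equals the given concentration.
pH = -log10([H+]) = -log10(0.7623)
pH = 0.11787408, rounded to 4 dp:

0.1179


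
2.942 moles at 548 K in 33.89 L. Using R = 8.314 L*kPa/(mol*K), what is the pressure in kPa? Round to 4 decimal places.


PV = nRT, solve for P = nRT / V.
nRT = 2.942 * 8.314 * 548 = 13403.9638
P = 13403.9638 / 33.89
P = 395.51383299 kPa, rounded to 4 dp:

395.5138 kPa


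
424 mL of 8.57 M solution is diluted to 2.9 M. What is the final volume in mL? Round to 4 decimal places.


Dilution: M1*V1 = M2*V2, solve for V2.
V2 = M1*V1 / M2
V2 = 8.57 * 424 / 2.9
V2 = 3633.68 / 2.9
V2 = 1252.99310345 mL, rounded to 4 dp:

1252.9931 mL


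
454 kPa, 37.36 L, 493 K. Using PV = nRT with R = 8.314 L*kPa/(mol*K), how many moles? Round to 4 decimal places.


PV = nRT, solve for n = PV / (RT).
PV = 454 * 37.36 = 16961.44
RT = 8.314 * 493 = 4098.802
n = 16961.44 / 4098.802
n = 4.13814573 mol, rounded to 4 dp:

4.1381 mol


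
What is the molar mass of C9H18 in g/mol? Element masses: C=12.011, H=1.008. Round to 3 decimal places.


M = sum(count * atomic_mass) over atoms.
M = 9*12.011 + 18*1.008
M = 108.099 + 18.144
M = 126.243 g/mol, rounded to 3 dp:

126.243 g/mol


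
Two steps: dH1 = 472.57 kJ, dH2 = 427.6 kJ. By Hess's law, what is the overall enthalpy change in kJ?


Hess's law: enthalpy is a state function, so add the step enthalpies.
dH_total = dH1 + dH2 = 472.57 + (427.6)
dH_total = 900.17 kJ:

900.17 kJ


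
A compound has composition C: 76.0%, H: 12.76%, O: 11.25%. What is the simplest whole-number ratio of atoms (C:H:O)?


Assume 100 g of compound, divide each mass% by atomic mass to get moles, then normalize by the smallest to get a raw atom ratio.
Moles per 100 g: C: 76.0/12.011 = 6.3275, H: 12.76/1.008 = 12.6587, O: 11.25/15.999 = 0.7032
Raw ratio (divide by min = 0.7032): C: 8.999, H: 18.002, O: 1.0
Multiply by 1 to clear fractions: C: 8.999 ~= 9, H: 18.002 ~= 18, O: 1.0 ~= 1
Reduce by GCD to get the simplest whole-number ratio:

9:18:1


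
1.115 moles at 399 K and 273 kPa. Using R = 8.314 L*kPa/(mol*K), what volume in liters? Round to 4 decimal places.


PV = nRT, solve for V = nRT / P.
nRT = 1.115 * 8.314 * 399 = 3698.7739
V = 3698.7739 / 273
V = 13.54862234 L, rounded to 4 dp:

13.5486 L


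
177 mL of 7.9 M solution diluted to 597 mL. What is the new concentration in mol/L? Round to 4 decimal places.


Dilution: M1*V1 = M2*V2, solve for M2.
M2 = M1*V1 / V2
M2 = 7.9 * 177 / 597
M2 = 1398.3 / 597
M2 = 2.34221106 mol/L, rounded to 4 dp:

2.3422 mol/L


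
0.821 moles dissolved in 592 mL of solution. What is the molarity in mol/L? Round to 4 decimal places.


Convert volume to liters: V_L = V_mL / 1000.
V_L = 592 / 1000 = 0.592 L
M = n / V_L = 0.821 / 0.592
M = 1.38682432 mol/L, rounded to 4 dp:

1.3868 mol/L


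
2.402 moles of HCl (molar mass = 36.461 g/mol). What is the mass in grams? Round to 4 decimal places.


mass = n * M
mass = 2.402 * 36.461
mass = 87.579322 g, rounded to 4 dp:

87.5793 g


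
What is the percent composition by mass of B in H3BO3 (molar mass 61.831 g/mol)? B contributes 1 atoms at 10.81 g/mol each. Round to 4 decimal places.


pct = 100 * (n_elem * M_elem) / M_total
mass_contribution = 1 * 10.81 = 10.81 g/mol
pct = 100 * 10.81 / 61.831
pct = 17.48313953 %, rounded to 4 dp:

17.4831 %


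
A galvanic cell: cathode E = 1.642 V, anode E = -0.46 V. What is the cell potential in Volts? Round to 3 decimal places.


Standard cell potential: E_cell = E_cathode - E_anode.
E_cell = 1.642 - (-0.46)
E_cell = 2.102 V, rounded to 3 dp:

2.102 V


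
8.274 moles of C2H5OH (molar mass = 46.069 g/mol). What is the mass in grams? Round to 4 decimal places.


mass = n * M
mass = 8.274 * 46.069
mass = 381.174906 g, rounded to 4 dp:

381.1749 g


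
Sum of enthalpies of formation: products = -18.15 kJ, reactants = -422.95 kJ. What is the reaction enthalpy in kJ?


dH_rxn = sum(dH_f products) - sum(dH_f reactants)
dH_rxn = -18.15 - (-422.95)
dH_rxn = 404.8 kJ:

404.80 kJ


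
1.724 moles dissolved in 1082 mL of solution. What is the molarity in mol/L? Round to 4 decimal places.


Convert volume to liters: V_L = V_mL / 1000.
V_L = 1082 / 1000 = 1.082 L
M = n / V_L = 1.724 / 1.082
M = 1.59334566 mol/L, rounded to 4 dp:

1.5933 mol/L


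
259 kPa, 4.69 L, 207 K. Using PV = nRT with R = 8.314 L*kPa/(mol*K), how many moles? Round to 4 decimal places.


PV = nRT, solve for n = PV / (RT).
PV = 259 * 4.69 = 1214.71
RT = 8.314 * 207 = 1720.998
n = 1214.71 / 1720.998
n = 0.70581721 mol, rounded to 4 dp:

0.7058 mol


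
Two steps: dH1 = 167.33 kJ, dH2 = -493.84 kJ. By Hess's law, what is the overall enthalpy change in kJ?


Hess's law: enthalpy is a state function, so add the step enthalpies.
dH_total = dH1 + dH2 = 167.33 + (-493.84)
dH_total = -326.51 kJ:

-326.51 kJ


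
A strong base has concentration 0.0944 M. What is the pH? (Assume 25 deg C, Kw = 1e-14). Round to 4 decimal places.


A strong base dissociates completely, so [OH-] equals the given concentration.
pOH = -log10([OH-]) = -log10(0.0944) = 1.025028
pH = 14 - pOH = 14 - 1.025028
pH = 12.974972, rounded to 4 dp:

12.9750


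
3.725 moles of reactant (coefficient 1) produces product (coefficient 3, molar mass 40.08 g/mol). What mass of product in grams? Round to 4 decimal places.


Use the coefficient ratio to convert reactant moles to product moles, then multiply by the product's molar mass.
moles_P = moles_R * (coeff_P / coeff_R) = 3.725 * (3/1) = 11.175
mass_P = moles_P * M_P = 11.175 * 40.08
mass_P = 447.894 g, rounded to 4 dp:

447.8940 g


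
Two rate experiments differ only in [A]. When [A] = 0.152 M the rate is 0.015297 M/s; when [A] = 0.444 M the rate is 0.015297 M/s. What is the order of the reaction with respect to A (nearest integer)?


Rate is proportional to [A]^n, so rate2/rate1 = ([A]2/[A]1)^n. Take logs to solve for n.
rate2/rate1 = 0.015297 / 0.015297 = 1.0
[A]2/[A]1 = 0.444 / 0.152 = 2.9211
n = ln(1.0) / ln(2.9211) = 0.0
Nearest integer order:

0


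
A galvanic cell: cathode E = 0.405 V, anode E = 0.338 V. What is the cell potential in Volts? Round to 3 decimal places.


Standard cell potential: E_cell = E_cathode - E_anode.
E_cell = 0.405 - (0.338)
E_cell = 0.067 V, rounded to 3 dp:

0.067 V


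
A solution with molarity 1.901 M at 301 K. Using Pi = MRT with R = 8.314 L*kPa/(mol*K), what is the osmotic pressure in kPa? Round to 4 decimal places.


Osmotic pressure (van't Hoff): Pi = M*R*T.
RT = 8.314 * 301 = 2502.514
Pi = 1.901 * 2502.514
Pi = 4757.279114 kPa, rounded to 4 dp:

4757.2791 kPa


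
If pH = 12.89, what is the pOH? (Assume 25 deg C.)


At 25 deg C, pH + pOH = 14.
pOH = 14 - pH = 14 - 12.89
pOH = 1.11:

1.11


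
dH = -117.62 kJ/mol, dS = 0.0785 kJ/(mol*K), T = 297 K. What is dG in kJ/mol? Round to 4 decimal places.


Gibbs: dG = dH - T*dS (consistent units, dS already in kJ/(mol*K)).
T*dS = 297 * 0.0785 = 23.3145
dG = -117.62 - (23.3145)
dG = -140.9345 kJ/mol, rounded to 4 dp:

-140.9345 kJ/mol


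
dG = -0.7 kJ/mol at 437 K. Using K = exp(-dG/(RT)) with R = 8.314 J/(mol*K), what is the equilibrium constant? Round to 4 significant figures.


dG is in kJ/mol; multiply by 1000 to match R in J/(mol*K).
RT = 8.314 * 437 = 3633.218 J/mol
exponent = -dG*1000 / (RT) = -(-0.7*1000) / 3633.218 = 0.19266667
K = exp(0.19266667)
K = 1.2124786, rounded to 4 significant figures:

1.212


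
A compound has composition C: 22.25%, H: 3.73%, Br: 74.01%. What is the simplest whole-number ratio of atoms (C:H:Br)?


Assume 100 g of compound, divide each mass% by atomic mass to get moles, then normalize by the smallest to get a raw atom ratio.
Moles per 100 g: C: 22.25/12.011 = 1.8525, H: 3.73/1.008 = 3.7004, Br: 74.01/79.904 = 0.9262
Raw ratio (divide by min = 0.9262): C: 2.0, H: 3.995, Br: 1.0
Multiply by 1 to clear fractions: C: 2.0 ~= 2, H: 3.995 ~= 4, Br: 1.0 ~= 1
Reduce by GCD to get the simplest whole-number ratio:

2:4:1


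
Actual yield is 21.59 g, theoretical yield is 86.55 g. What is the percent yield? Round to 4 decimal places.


% yield = 100 * actual / theoretical
% yield = 100 * 21.59 / 86.55
% yield = 24.94511843 %, rounded to 4 dp:

24.9451 %


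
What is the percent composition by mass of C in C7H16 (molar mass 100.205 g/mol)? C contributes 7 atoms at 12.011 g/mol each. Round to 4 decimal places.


pct = 100 * (n_elem * M_elem) / M_total
mass_contribution = 7 * 12.011 = 84.077 g/mol
pct = 100 * 84.077 / 100.205
pct = 83.90499476 %, rounded to 4 dp:

83.9050 %


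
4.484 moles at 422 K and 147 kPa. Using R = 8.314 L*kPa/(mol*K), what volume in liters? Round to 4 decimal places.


PV = nRT, solve for V = nRT / P.
nRT = 4.484 * 8.314 * 422 = 15732.1499
V = 15732.1499 / 147
V = 107.02142789 L, rounded to 4 dp:

107.0214 L


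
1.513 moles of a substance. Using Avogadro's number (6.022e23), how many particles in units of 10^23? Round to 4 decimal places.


N = n * NA, then divide by 1e23 for the requested units.
N / 1e23 = n * 6.022
N / 1e23 = 1.513 * 6.022
N / 1e23 = 9.111286, rounded to 4 dp:

9.1113


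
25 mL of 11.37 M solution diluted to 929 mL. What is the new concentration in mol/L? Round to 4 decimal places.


Dilution: M1*V1 = M2*V2, solve for M2.
M2 = M1*V1 / V2
M2 = 11.37 * 25 / 929
M2 = 284.25 / 929
M2 = 0.30597417 mol/L, rounded to 4 dp:

0.3060 mol/L
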